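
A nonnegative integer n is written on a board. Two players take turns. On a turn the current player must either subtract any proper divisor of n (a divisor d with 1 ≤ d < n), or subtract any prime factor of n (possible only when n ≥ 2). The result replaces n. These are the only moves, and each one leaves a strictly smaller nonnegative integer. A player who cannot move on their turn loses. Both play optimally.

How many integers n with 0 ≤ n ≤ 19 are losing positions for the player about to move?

5

Positions with no move are L. A position that does have a move is losing for the player to move precisely when every available move leads to a winning position for the opponent. Fill in the labels:
n=0: no move → L
n=1: no move → L
n=2: →0(L), so W
n=3: →0(L), so W
n=4: →2(W), 3(W) — all W, so L
n=5: →0(L), so W
n=6: →4(L), so W
n=7: →0(L), so W
n=8: →4(L), so W
n=9: →6(W), 8(W) — all W, so L
n=10: →9(L), so W
n=11: →0(L), so W
n=12: →9(L), so W
n=13: →0(L), so W
n=14: →7(W), 12(W), 13(W) — all W, so L
n=15: →14(L), so W
n=16: →14(L), so W
n=17: →0(L), so W
n=18: →9(L), so W
n=19: →0(L), so W
L entries with 0 ≤ n ≤ 19: n = 0, 1, 4, 9, 14; that makes 5.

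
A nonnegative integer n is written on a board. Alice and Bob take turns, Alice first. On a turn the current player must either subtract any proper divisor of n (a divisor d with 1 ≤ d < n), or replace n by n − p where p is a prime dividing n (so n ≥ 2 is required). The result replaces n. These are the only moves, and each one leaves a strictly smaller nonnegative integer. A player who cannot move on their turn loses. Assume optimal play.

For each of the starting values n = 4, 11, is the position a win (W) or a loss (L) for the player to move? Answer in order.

Classify positions by backward induction: terminal positions (no move available) are L. From any other position, the mover wins iff some move reaches an L.
n=0: no move → L
n=1: no move → L
n=2: →0(L), so W
n=3: →0(L), so W
n=4: →2(W), 3(W) — all W, so L
n=5: →0(L), so W
n=6: →4(L), so W
n=7: →0(L), so W
n=8: →4(L), so W
n=9: →6(W), 8(W) — all W, so L
n=10: →9(L), so W
n=11: →0(L), so W

4: L, 11: W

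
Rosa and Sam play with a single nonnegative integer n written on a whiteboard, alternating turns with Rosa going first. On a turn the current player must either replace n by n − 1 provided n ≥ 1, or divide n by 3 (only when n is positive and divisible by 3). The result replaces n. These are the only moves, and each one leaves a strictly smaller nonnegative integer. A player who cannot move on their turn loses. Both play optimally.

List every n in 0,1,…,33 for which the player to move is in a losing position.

0, 2, 4, 7, 9, 11, 13, 15, 17, 19, 22, 24, 26, 28, 30, 32

Build the W/L table. Terminal = L. A non-terminal position is W if it has a move to some L; otherwise it is L.
n=0: no move → L
n=1: reaches L-position 0 → W
n=2: only reaches 1(W), which is W → L
n=3: reaches L-position 2 → W
n=4: only reaches 3(W), which is W → L
n=5: reaches L-position 4 → W
n=6: reaches L-position 2 → W
n=7: only reaches 6(W), which is W → L
n=8: reaches L-position 7 → W
n=9: only reaches 3(W), 8(W), all W → L
n=10: reaches L-position 9 → W
n=11: only reaches 10(W), which is W → L
n=12: reaches L-position 4 → W
n=13: only reaches 12(W), which is W → L
n=14: reaches L-position 13 → W
n=15: only reaches 5(W), 14(W), all W → L
n=16: reaches L-position 15 → W
n=17: only reaches 16(W), which is W → L
n=18: reaches L-position 17 → W
n=19: only reaches 18(W), which is W → L
n=20: reaches L-position 19 → W
n=21: reaches L-position 7 → W
n=22: only reaches 21(W), which is W → L
n=23: reaches L-position 22 → W
n=24: only reaches 8(W), 23(W), all W → L
n=25: reaches L-position 24 → W
n=26: only reaches 25(W), which is W → L
n=27: reaches L-position 9 → W
n=28: only reaches 27(W), which is W → L
n=29: reaches L-position 28 → W
n=30: only reaches 10(W), 29(W), all W → L
n=31: reaches L-position 30 → W
n=32: only reaches 31(W), which is W → L
n=33: reaches L-position 11 → W
The losing starting values of n are exactly the entries labelled L in this table (16 of them).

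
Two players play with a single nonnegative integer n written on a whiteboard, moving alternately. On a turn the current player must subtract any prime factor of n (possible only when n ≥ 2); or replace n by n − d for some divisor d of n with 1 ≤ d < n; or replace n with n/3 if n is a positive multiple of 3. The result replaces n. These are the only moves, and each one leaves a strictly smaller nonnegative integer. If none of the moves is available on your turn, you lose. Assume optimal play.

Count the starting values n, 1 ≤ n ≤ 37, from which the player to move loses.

Label each position W (a win for the player to move) or L (a loss). A position with no legal move is L; any other position is W exactly when some move reaches an L, and L when every move reaches a W.
n=0: no move → L
n=1: no move → L
n=2: →0(L), so W
n=3: →0(L), so W
n=4: →2(W), 3(W) — all W, so L
n=5: →0(L), so W
n=6: →4(L), so W
n=7: →0(L), so W
n=8: →4(L), so W
n=9: →3(W), 6(W), 8(W) — all W, so L
n=10: →9(L), so W
n=11: →0(L), so W
n=12: →4(L), so W
n=13: →0(L), so W
n=14: →7(W), 12(W), 13(W) — all W, so L
n=15: →14(L), so W
n=16: →14(L), so W
n=17: →0(L), so W
n=18: →9(L), so W
n=19: →0(L), so W
n=20: →10(W), 15(W), 16(W), 18(W), 19(W) — all W, so L
n=21: →14(L), so W
n=22: →20(L), so W
n=23: →0(L), so W
n=24: →20(L), so W
n=25: →20(L), so W
n=26: →13(W), 24(W), 25(W) — all W, so L
n=27: →9(L), so W
n=28: →14(L), so W
n=29: →0(L), so W
n=30: →20(L), so W
n=31: →0(L), so W
n=32: →16(W), 24(W), 28(W), 30(W), 31(W) — all W, so L
n=33: →32(L), so W
n=34: →32(L), so W
n=35: →28(W), 30(W), 34(W) — all W, so L
n=36: →32(L), so W
n=37: →0(L), so W
L entries with 1 ≤ n ≤ 37 (n=0 is outside the asked range and is not counted): n = 1, 4, 9, 14, 20, 26, 32, 35; that makes 8.

8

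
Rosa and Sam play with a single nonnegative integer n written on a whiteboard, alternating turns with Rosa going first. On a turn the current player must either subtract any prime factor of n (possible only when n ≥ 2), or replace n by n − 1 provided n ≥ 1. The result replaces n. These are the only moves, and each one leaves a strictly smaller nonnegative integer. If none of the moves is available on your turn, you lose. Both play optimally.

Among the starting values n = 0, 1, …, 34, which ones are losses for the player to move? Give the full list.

0, 4, 8, 12, 16, 20, 24, 28, 32

Build the W/L table. Terminal = L. A non-terminal position is W if it has a move to some L; otherwise it is L.
n=0: no move → L
n=1: can move to 0, which is L ⇒ W
n=2: can move to 0, which is L ⇒ W
n=3: can move to 0, which is L ⇒ W
n=4: moves to 2(W), 3(W); every one is W ⇒ L
n=5: can move to 0, which is L ⇒ W
n=6: can move to 4, which is L ⇒ W
n=7: can move to 0, which is L ⇒ W
n=8: moves to 6(W), 7(W); every one is W ⇒ L
n=9: can move to 8, which is L ⇒ W
n=10: can move to 8, which is L ⇒ W
n=11: can move to 0, which is L ⇒ W
n=12: moves to 9(W), 10(W), 11(W); every one is W ⇒ L
n=13: can move to 0, which is L ⇒ W
n=14: can move to 12, which is L ⇒ W
n=15: can move to 12, which is L ⇒ W
n=16: moves to 14(W), 15(W); every one is W ⇒ L
n=17: can move to 0, which is L ⇒ W
n=18: can move to 16, which is L ⇒ W
n=19: can move to 0, which is L ⇒ W
n=20: moves to 15(W), 18(W), 19(W); every one is W ⇒ L
n=21: can move to 20, which is L ⇒ W
n=22: can move to 20, which is L ⇒ W
n=23: can move to 0, which is L ⇒ W
n=24: moves to 21(W), 22(W), 23(W); every one is W ⇒ L
n=25: can move to 20, which is L ⇒ W
n=26: can move to 24, which is L ⇒ W
n=27: can move to 24, which is L ⇒ W
n=28: moves to 21(W), 26(W), 27(W); every one is W ⇒ L
n=29: can move to 0, which is L ⇒ W
n=30: can move to 28, which is L ⇒ W
n=31: can move to 0, which is L ⇒ W
n=32: moves to 30(W), 31(W); every one is W ⇒ L
n=33: can move to 32, which is L ⇒ W
n=34: can move to 32, which is L ⇒ W
The losing starting values of n are exactly the entries labelled L in this table (9 of them).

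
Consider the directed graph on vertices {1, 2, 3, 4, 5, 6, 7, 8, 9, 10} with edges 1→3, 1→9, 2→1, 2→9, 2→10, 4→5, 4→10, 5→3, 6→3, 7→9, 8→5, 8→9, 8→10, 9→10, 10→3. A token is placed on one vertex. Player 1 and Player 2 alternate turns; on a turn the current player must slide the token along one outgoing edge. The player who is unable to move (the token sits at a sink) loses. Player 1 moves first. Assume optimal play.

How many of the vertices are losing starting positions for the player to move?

Work bottom-up. With no move the player to move loses. Otherwise the position is W if at least one move leads to an L position for the opponent, and L if every move leads to a W.
Every edge goes from a vertex to one that appears earlier in the order 3, 10, 9, 6, 1, 5, 8, 4, 2, 7, so processing vertices in that order labels each vertex after all of its successors.
3: no outgoing edge → L
10: can move to 3, which is L ⇒ W
9: the only move is to 10(W), a W ⇒ L
6: can move to 3, which is L ⇒ W
1: can move to 9, which is L ⇒ W
5: can move to 3, which is L ⇒ W
8: can move to 9, which is L ⇒ W
4: moves to 5(W), 10(W); every one is W ⇒ L
2: can move to 9, which is L ⇒ W
7: can move to 9, which is L ⇒ W
The L vertices are 3, 4, 9; that is 3 in all.

3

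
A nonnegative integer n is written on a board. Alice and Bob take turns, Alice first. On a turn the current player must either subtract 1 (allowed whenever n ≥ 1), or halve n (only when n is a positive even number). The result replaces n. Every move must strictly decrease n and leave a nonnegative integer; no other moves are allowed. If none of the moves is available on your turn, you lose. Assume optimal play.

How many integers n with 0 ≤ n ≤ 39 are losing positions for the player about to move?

20

Use the standard recursion: the mover loses at a terminal position; elsewhere, the mover wins exactly when some move hands the opponent an L position.
n=0: no move → L
n=1: reaches L-position 0 → W
n=2: only reaches 1(W), which is W → L
n=3: reaches L-position 2 → W
n=4: reaches L-position 2 → W
n=5: only reaches 4(W), which is W → L
n=6: reaches L-position 5 → W
n=7: only reaches 6(W), which is W → L
n=8: reaches L-position 7 → W
n=9: only reaches 8(W), which is W → L
n=10: reaches L-position 5 → W
n=11: only reaches 10(W), which is W → L
n=12: reaches L-position 11 → W
n=13: only reaches 12(W), which is W → L
n=14: reaches L-position 7 → W
n=15: only reaches 14(W), which is W → L
n=16: reaches L-position 15 → W
n=17: only reaches 16(W), which is W → L
n=18: reaches L-position 9 → W
n=19: only reaches 18(W), which is W → L
n=20: reaches L-position 19 → W
n=21: only reaches 20(W), which is W → L
n=22: reaches L-position 11 → W
n=23: only reaches 22(W), which is W → L
n=24: reaches L-position 23 → W
n=25: only reaches 24(W), which is W → L
n=26: reaches L-position 13 → W
n=27: only reaches 26(W), which is W → L
n=28: reaches L-position 27 → W
n=29: only reaches 28(W), which is W → L
n=30: reaches L-position 15 → W
n=31: only reaches 30(W), which is W → L
n=32: reaches L-position 31 → W
n=33: only reaches 32(W), which is W → L
n=34: reaches L-position 17 → W
n=35: only reaches 34(W), which is W → L
n=36: reaches L-position 35 → W
n=37: only reaches 36(W), which is W → L
n=38: reaches L-position 19 → W
n=39: only reaches 38(W), which is W → L
L entries with 0 ≤ n ≤ 39: n = 0, 2, 5, 7, 9, 11, 13, 15, 17, 19, 21, 23, 25, 27, 29, 31, 33, 35, 37, 39; that makes 20.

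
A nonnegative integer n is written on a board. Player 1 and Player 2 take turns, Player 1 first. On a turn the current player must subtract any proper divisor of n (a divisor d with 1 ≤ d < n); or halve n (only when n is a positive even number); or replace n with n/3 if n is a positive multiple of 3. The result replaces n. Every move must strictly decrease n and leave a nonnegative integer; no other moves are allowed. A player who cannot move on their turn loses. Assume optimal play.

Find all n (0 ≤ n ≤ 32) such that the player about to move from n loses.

Compute win/loss labels from the base case upward. A position with no move is L. Any other position is W if it can reach an L in one move, else L.
n=0: no move → L
n=1: no move → L
n=2: →1(L), so W
n=3: →1(L), so W
n=4: →2(W), 3(W) — all W, so L
n=5: →4(L), so W
n=6: →4(L), so W
n=7: →6(W) only, which is W, so L
n=8: →4(L), so W
n=9: →3(W), 6(W), 8(W) — all W, so L
n=10: →9(L), so W
n=11: →10(W) only, which is W, so L
n=12: →4(L), so W
n=13: →12(W) only, which is W, so L
n=14: →7(L), so W
n=15: →5(W), 10(W), 12(W), 14(W) — all W, so L
n=16: →15(L), so W
n=17: →16(W) only, which is W, so L
n=18: →9(L), so W
n=19: →18(W) only, which is W, so L
n=20: →15(L), so W
n=21: →7(L), so W
n=22: →11(L), so W
n=23: →22(W) only, which is W, so L
n=24: →23(L), so W
n=25: →20(W), 24(W) — all W, so L
n=26: →13(L), so W
n=27: →9(L), so W
n=28: →14(W), 21(W), 24(W), 26(W), 27(W) — all W, so L
n=29: →28(L), so W
n=30: →15(L), so W
n=31: →30(W) only, which is W, so L
n=32: →28(L), so W
The losing starting values of n are exactly the entries labelled L in this table (14 of them).

0, 1, 4, 7, 9, 11, 13, 15, 17, 19, 23, 25, 28, 31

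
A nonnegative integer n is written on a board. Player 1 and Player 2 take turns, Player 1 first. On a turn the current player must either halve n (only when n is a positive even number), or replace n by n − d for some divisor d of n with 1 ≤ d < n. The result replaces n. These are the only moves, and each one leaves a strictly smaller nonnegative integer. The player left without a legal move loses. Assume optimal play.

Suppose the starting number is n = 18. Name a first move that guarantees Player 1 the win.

Positions with no move are L. A position that does have a move is losing for the player to move precisely when every available move leads to a winning position for the opponent. Fill in the labels:
n=0: no move → L
n=1: no move → L
n=2: W (go to 1, an L position)
n=3: L (sole option 2(W) is W)
n=4: W (go to 3, an L position)
n=5: L (sole option 4(W) is W)
n=6: W (go to 3, an L position)
n=7: L (sole option 6(W) is W)
n=8: W (go to 7, an L position)
n=9: L (options 6(W), 8(W) are all W)
n=10: W (go to 5, an L position)
n=11: L (sole option 10(W) is W)
n=12: W (go to 9, an L position)
n=13: L (sole option 12(W) is W)
n=14: W (go to 7, an L position)
n=15: L (options 10(W), 12(W), 14(W) are all W)
n=16: W (go to 15, an L position)
n=17: L (sole option 16(W) is W)
n=18: W (go to 9, an L position)
From 18, the L positions reachable in one move are: 9, 15, 17. Any move reaching one of these is winning.

Move to 9.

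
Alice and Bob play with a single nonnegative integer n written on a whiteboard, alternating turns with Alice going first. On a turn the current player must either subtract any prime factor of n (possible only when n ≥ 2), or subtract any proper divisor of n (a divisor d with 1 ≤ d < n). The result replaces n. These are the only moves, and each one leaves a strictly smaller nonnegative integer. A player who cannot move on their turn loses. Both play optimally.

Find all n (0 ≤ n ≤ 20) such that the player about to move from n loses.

Compute win/loss labels from the base case upward. A position with no move is L. Any other position is W if it can reach an L in one move, else L.
n=0: no move → L
n=1: no move → L
n=2: W (go to 0, an L position)
n=3: W (go to 0, an L position)
n=4: L (options 2(W), 3(W) are all W)
n=5: W (go to 0, an L position)
n=6: W (go to 4, an L position)
n=7: W (go to 0, an L position)
n=8: W (go to 4, an L position)
n=9: L (options 6(W), 8(W) are all W)
n=10: W (go to 9, an L position)
n=11: W (go to 0, an L position)
n=12: W (go to 9, an L position)
n=13: W (go to 0, an L position)
n=14: L (options 7(W), 12(W), 13(W) are all W)
n=15: W (go to 14, an L position)
n=16: W (go to 14, an L position)
n=17: W (go to 0, an L position)
n=18: W (go to 9, an L position)
n=19: W (go to 0, an L position)
n=20: L (options 10(W), 15(W), 16(W), 18(W), 19(W) are all W)
The losing starting values of n are exactly the entries labelled L in this table (6 of them).

0, 1, 4, 9, 14, 20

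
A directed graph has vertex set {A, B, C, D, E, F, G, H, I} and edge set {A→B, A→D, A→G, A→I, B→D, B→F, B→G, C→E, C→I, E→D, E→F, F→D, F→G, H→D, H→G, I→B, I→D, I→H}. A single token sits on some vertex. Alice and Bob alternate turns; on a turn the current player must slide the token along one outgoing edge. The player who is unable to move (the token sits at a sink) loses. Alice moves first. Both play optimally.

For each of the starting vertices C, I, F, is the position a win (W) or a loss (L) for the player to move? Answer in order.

C: L, I: W, F: W

Positions with no move are L. A position that does have a move is losing for the player to move precisely when every available move leads to a winning position for the opponent. Fill in the labels:
Every edge goes from a vertex to one that appears earlier in the order G, D, F, E, B, H, I, C, A, so processing vertices in that order labels each vertex after all of its successors.
G: no outgoing edge → L
D: no outgoing edge → L
F: W (go to D, an L position)
E: W (go to D, an L position)
B: W (go to D, an L position)
H: W (go to D, an L position)
I: W (go to D, an L position)
C: L (options I(W), E(W) are all W)
A: W (go to D, an L position)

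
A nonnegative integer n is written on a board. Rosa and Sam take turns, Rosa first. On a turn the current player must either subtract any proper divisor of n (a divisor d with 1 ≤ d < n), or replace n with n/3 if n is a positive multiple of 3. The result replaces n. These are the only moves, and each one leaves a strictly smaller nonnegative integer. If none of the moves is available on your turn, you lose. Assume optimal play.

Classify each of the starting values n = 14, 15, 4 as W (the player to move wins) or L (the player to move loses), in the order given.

Classify positions by backward induction: terminal positions (no move available) are L. From any other position, the mover wins iff some move reaches an L.
n=0: no move → L
n=1: no move → L
n=2: can move to 1, which is L ⇒ W
n=3: can move to 1, which is L ⇒ W
n=4: moves to 2(W), 3(W); every one is W ⇒ L
n=5: can move to 4, which is L ⇒ W
n=6: can move to 4, which is L ⇒ W
n=7: the only move is to 6(W), a W ⇒ L
n=8: can move to 4, which is L ⇒ W
n=9: moves to 3(W), 6(W), 8(W); every one is W ⇒ L
n=10: can move to 9, which is L ⇒ W
n=11: the only move is to 10(W), a W ⇒ L
n=12: can move to 4, which is L ⇒ W
n=13: the only move is to 12(W), a W ⇒ L
n=14: can move to 7, which is L ⇒ W
n=15: moves to 5(W), 10(W), 12(W), 14(W); every one is W ⇒ L

14: W, 15: L, 4: L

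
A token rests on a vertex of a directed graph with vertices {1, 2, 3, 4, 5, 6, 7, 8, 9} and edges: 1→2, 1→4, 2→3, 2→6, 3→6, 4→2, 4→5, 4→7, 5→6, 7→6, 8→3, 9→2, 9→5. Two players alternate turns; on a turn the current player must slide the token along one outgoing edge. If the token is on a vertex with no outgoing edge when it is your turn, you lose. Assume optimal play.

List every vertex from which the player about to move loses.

Positions with no move are L. A position that does have a move is losing for the player to move precisely when every available move leads to a winning position for the opponent. Fill in the labels:
Every edge goes from a vertex to one that appears earlier in the order 6, 3, 7, 2, 5, 8, 4, 9, 1, so processing vertices in that order labels each vertex after all of its successors.
6: no outgoing edge → L
3: W (go to 6, an L position)
7: W (go to 6, an L position)
2: W (go to 6, an L position)
5: W (go to 6, an L position)
8: L (sole option 3(W) is W)
4: L (options 5(W), 2(W), 7(W) are all W)
9: L (options 5(W), 2(W) are all W)
1: W (go to 4, an L position)
The losing starting vertices are exactly the entries labelled L in this table (4 of them).

4, 6, 8, 9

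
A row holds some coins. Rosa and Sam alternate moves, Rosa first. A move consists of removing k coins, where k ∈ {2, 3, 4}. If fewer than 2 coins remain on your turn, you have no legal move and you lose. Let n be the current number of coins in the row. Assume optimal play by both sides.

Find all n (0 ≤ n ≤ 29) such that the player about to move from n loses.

Classify positions by backward induction: terminal positions (no move available) are L. From any other position, the mover wins iff some move reaches an L.
n=0: no move → L
n=1: no move → L
n=2: reaches L-position 0 → W
n=3: reaches L-position 1 → W
n=4: reaches L-position 1 → W
n=5: reaches L-position 1 → W
n=6: only reaches 4(W), 3(W), 2(W), all W → L
n=7: only reaches 5(W), 4(W), 3(W), all W → L
n=8: reaches L-position 6 → W
n=9: reaches L-position 7 → W
n=10: reaches L-position 7 → W
n=11: reaches L-position 7 → W
n=12: only reaches 10(W), 9(W), 8(W), all W → L
n=13: only reaches 11(W), 10(W), 9(W), all W → L
n=14: reaches L-position 12 → W
n=15: reaches L-position 13 → W
n=16: reaches L-position 13 → W
n=17: reaches L-position 13 → W
n=18: only reaches 16(W), 15(W), 14(W), all W → L
n=19: only reaches 17(W), 16(W), 15(W), all W → L
n=20: reaches L-position 18 → W
n=21: reaches L-position 19 → W
n=22: reaches L-position 19 → W
n=23: reaches L-position 19 → W
n=24: only reaches 22(W), 21(W), 20(W), all W → L
n=25: only reaches 23(W), 22(W), 21(W), all W → L
n=26: reaches L-position 24 → W
n=27: reaches L-position 25 → W
n=28: reaches L-position 25 → W
n=29: reaches L-position 25 → W
The losing starting values of n are exactly the entries labelled L in this table (10 of them).

0, 1, 6, 7, 12, 13, 18, 19, 24, 25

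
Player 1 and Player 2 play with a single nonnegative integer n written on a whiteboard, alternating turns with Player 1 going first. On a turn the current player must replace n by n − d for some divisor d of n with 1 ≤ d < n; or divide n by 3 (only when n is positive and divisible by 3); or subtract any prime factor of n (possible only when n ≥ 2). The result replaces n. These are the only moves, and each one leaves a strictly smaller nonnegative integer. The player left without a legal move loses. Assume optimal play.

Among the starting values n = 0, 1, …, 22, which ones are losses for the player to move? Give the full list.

0, 1, 4, 9, 14, 20

Classify positions by backward induction: terminal positions (no move available) are L. From any other position, the mover wins iff some move reaches an L.
n=0: no move → L
n=1: no move → L
n=2: reaches L-position 0 → W
n=3: reaches L-position 0 → W
n=4: only reaches 2(W), 3(W), all W → L
n=5: reaches L-position 0 → W
n=6: reaches L-position 4 → W
n=7: reaches L-position 0 → W
n=8: reaches L-position 4 → W
n=9: only reaches 3(W), 6(W), 8(W), all W → L
n=10: reaches L-position 9 → W
n=11: reaches L-position 0 → W
n=12: reaches L-position 4 → W
n=13: reaches L-position 0 → W
n=14: only reaches 7(W), 12(W), 13(W), all W → L
n=15: reaches L-position 14 → W
n=16: reaches L-position 14 → W
n=17: reaches L-position 0 → W
n=18: reaches L-position 9 → W
n=19: reaches L-position 0 → W
n=20: only reaches 10(W), 15(W), 16(W), 18(W), 19(W), all W → L
n=21: reaches L-position 14 → W
n=22: reaches L-position 20 → W
The losing starting values of n are exactly the entries labelled L in this table (6 of them).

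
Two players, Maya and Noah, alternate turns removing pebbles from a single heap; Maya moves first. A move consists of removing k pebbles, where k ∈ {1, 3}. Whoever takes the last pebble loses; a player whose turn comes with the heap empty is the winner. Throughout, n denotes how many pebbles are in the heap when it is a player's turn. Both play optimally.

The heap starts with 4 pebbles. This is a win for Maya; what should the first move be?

Positions with no move are W. A position that does have a move is losing for the player to move precisely when every available move leads to a winning position for the opponent. Fill in the labels:
n=0: no move; the opponent has just taken the last pebble and therefore loses → W
n=1: L (sole option 0(W) is W)
n=2: W (go to 1, an L position)
n=3: L (options 2(W), 0(W) are all W)
n=4: W (go to 3, an L position)
From 4, the L positions reachable in one move are: 3, 1. Any move reaching one of these is winning.

Remove 1, leaving 3.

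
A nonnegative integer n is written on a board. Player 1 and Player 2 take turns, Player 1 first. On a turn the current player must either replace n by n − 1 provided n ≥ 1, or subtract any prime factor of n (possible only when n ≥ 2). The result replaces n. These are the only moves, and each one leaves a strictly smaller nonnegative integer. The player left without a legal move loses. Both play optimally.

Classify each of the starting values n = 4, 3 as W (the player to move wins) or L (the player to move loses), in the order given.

4: L, 3: W

Build the W/L table. Terminal = L. A non-terminal position is W if it has a move to some L; otherwise it is L.
n=0: no move → L
n=1: reaches L-position 0 → W
n=2: reaches L-position 0 → W
n=3: reaches L-position 0 → W
n=4: only reaches 2(W), 3(W), all W → L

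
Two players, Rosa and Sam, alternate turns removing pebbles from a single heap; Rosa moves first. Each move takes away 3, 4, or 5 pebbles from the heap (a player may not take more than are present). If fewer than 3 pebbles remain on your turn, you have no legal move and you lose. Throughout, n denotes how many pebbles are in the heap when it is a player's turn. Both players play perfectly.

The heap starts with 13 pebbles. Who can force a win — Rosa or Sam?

Rosa wins.

Build the W/L table. Terminal = L. A non-terminal position is W if it has a move to some L; otherwise it is L.
n=0: no move → L
n=1: no move → L
n=2: no move → L
n=3: →0(L), so W
n=4: →1(L), so W
n=5: →2(L), so W
n=6: →2(L), so W
n=7: →2(L), so W
n=8: →5(W), 4(W), 3(W) — all W, so L
n=9: →6(W), 5(W), 4(W) — all W, so L
n=10: →7(W), 6(W), 5(W) — all W, so L
n=11: →8(L), so W
n=12: →9(L), so W
n=13: →10(L), so W
From 13 Rosa can remove 3, leaving 10, reaching an L position.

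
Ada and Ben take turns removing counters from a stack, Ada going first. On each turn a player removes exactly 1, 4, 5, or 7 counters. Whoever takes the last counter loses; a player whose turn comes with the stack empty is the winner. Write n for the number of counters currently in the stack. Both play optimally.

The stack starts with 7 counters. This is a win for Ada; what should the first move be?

Remove 4, leaving 3.

Positions with no move are W. A position that does have a move is losing for the player to move precisely when every available move leads to a winning position for the opponent. Fill in the labels:
n=0: no move; the opponent has just taken the last counter and therefore loses → W
n=1: →0(W) only, which is W, so L
n=2: →1(L), so W
n=3: →2(W) only, which is W, so L
n=4: →3(L), so W
n=5: →1(L), so W
n=6: →1(L), so W
n=7: →3(L), so W
From 7, the L positions reachable in one move are: 3.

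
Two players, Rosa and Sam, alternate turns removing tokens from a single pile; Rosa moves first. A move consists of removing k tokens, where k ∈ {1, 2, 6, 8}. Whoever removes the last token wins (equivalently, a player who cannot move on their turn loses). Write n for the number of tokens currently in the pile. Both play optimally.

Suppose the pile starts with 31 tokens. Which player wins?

Build the W/L table. Terminal = L. A non-terminal position is W if it has a move to some L; otherwise it is L.
n=0: no move → L
n=1: reaches L-position 0 → W
n=2: reaches L-position 0 → W
n=3: only reaches 2(W), 1(W), all W → L
n=4: reaches L-position 3 → W
n=5: reaches L-position 3 → W
n=6: reaches L-position 0 → W
n=7: only reaches 6(W), 5(W), 1(W), all W → L
n=8: reaches L-position 7 → W
n=9: reaches L-position 7 → W
n=10: only reaches 9(W), 8(W), 4(W), 2(W), all W → L
n=11: reaches L-position 10 → W
n=12: reaches L-position 10 → W
n=13: reaches L-position 7 → W
n=14: only reaches 13(W), 12(W), 8(W), 6(W), all W → L
n=15: reaches L-position 14 → W
n=16: reaches L-position 14 → W
n=17: only reaches 16(W), 15(W), 11(W), 9(W), all W → L
n=18: reaches L-position 17 → W
n=19: reaches L-position 17 → W
n=20: reaches L-position 14 → W
n=21: only reaches 20(W), 19(W), 15(W), 13(W), all W → L
n=22: reaches L-position 21 → W
n=23: reaches L-position 21 → W
n=24: only reaches 23(W), 22(W), 18(W), 16(W), all W → L
n=25: reaches L-position 24 → W
n=26: reaches L-position 24 → W
n=27: reaches L-position 21 → W
n=28: only reaches 27(W), 26(W), 22(W), 20(W), all W → L
n=29: reaches L-position 28 → W
n=30: reaches L-position 28 → W
n=31: only reaches 30(W), 29(W), 25(W), 23(W), all W → L
The starting position 31 is L: whatever Rosa does, the opponent receives a W position.

Sam wins.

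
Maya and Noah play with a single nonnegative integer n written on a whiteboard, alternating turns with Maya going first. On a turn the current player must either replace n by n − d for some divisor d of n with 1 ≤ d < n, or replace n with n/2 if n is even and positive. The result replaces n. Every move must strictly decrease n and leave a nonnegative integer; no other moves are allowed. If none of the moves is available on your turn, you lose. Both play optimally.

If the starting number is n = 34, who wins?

Maya wins.

Positions with no move are L. A position that does have a move is losing for the player to move precisely when every available move leads to a winning position for the opponent. Fill in the labels:
n=0: no move → L
n=1: no move → L
n=2: reaches L-position 1 → W
n=3: only reaches 2(W), which is W → L
n=4: reaches L-position 3 → W
n=5: only reaches 4(W), which is W → L
n=6: reaches L-position 3 → W
n=7: only reaches 6(W), which is W → L
n=8: reaches L-position 7 → W
n=9: only reaches 6(W), 8(W), all W → L
n=10: reaches L-position 5 → W
n=11: only reaches 10(W), which is W → L
n=12: reaches L-position 9 → W
n=13: only reaches 12(W), which is W → L
n=14: reaches L-position 7 → W
n=15: only reaches 10(W), 12(W), 14(W), all W → L
n=16: reaches L-position 15 → W
n=17: only reaches 16(W), which is W → L
n=18: reaches L-position 9 → W
n=19: only reaches 18(W), which is W → L
n=20: reaches L-position 15 → W
n=21: only reaches 14(W), 18(W), 20(W), all W → L
n=22: reaches L-position 11 → W
n=23: only reaches 22(W), which is W → L
n=24: reaches L-position 21 → W
n=25: only reaches 20(W), 24(W), all W → L
n=26: reaches L-position 13 → W
n=27: only reaches 18(W), 24(W), 26(W), all W → L
n=28: reaches L-position 21 → W
n=29: only reaches 28(W), which is W → L
n=30: reaches L-position 15 → W
n=31: only reaches 30(W), which is W → L
n=32: reaches L-position 31 → W
n=33: only reaches 22(W), 30(W), 32(W), all W → L
n=34: reaches L-position 17 → W
The starting position 34 is W: Maya should move to 17, handing over an L position.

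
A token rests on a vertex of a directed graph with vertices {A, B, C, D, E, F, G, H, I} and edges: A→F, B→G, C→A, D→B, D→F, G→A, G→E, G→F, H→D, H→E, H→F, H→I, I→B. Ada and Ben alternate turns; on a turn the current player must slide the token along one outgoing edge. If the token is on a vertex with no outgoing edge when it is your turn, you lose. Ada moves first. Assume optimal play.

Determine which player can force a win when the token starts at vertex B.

Ben wins.

Work bottom-up. With no move the player to move loses. Otherwise the position is W if at least one move leads to an L position for the opponent, and L if every move leads to a W.
Every edge goes from a vertex to one that appears earlier in the order E, F, A, G, B, I, C, D, H, so processing vertices in that order labels each vertex after all of its successors.
E: no outgoing edge → L
F: no outgoing edge → L
A: reaches L-position F → W
G: reaches L-position F → W
B: only reaches G(W), which is W → L
I: reaches L-position B → W
C: only reaches A(W), which is W → L
D: reaches L-position B → W
H: reaches L-position F → W
Every move from B reaches a W position, so the mover loses.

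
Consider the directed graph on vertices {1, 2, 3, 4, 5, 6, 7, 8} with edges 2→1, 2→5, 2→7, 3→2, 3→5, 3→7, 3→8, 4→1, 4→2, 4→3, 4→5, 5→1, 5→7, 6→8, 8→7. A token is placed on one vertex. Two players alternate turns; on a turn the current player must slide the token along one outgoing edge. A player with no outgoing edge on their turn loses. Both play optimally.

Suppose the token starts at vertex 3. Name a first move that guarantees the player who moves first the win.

Positions with no move are L. A position that does have a move is losing for the player to move precisely when every available move leads to a winning position for the opponent. Fill in the labels:
Every edge goes from a vertex to one that appears earlier in the order 7, 1, 5, 2, 8, 3, 6, 4, so processing vertices in that order labels each vertex after all of its successors.
7: no outgoing edge → L
1: no outgoing edge → L
5: reaches L-position 1 → W
2: reaches L-position 1 → W
8: reaches L-position 7 → W
3: reaches L-position 7 → W
6: only reaches 8(W), which is W → L
4: reaches L-position 1 → W
From 3, the L positions reachable in one move are: 7.

Move to 7.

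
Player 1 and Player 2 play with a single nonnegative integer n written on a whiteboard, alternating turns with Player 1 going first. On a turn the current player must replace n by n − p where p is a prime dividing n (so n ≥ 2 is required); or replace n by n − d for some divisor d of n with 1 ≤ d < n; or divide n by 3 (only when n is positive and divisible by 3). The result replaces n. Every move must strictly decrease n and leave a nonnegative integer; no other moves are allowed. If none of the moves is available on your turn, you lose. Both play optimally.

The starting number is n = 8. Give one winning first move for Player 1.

Move to 4.

Use the standard recursion: the mover loses at a terminal position; elsewhere, the mover wins exactly when some move hands the opponent an L position.
n=0: no move → L
n=1: no move → L
n=2: W (go to 0, an L position)
n=3: W (go to 0, an L position)
n=4: L (options 2(W), 3(W) are all W)
n=5: W (go to 0, an L position)
n=6: W (go to 4, an L position)
n=7: W (go to 0, an L position)
n=8: W (go to 4, an L position)
From 8, the L positions reachable in one move are: 4.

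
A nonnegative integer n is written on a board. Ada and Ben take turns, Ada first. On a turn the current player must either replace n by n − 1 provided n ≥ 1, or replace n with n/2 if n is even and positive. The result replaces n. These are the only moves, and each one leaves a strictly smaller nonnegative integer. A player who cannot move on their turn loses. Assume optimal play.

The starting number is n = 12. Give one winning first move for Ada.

Positions with no move are L. A position that does have a move is losing for the player to move precisely when every available move leads to a winning position for the opponent. Fill in the labels:
n=0: no move → L
n=1: →0(L), so W
n=2: →1(W) only, which is W, so L
n=3: →2(L), so W
n=4: →2(L), so W
n=5: →4(W) only, which is W, so L
n=6: →5(L), so W
n=7: →6(W) only, which is W, so L
n=8: →7(L), so W
n=9: →8(W) only, which is W, so L
n=10: →5(L), so W
n=11: →10(W) only, which is W, so L
n=12: →11(L), so W
From 12, the L positions reachable in one move are: 11.

Move to 11.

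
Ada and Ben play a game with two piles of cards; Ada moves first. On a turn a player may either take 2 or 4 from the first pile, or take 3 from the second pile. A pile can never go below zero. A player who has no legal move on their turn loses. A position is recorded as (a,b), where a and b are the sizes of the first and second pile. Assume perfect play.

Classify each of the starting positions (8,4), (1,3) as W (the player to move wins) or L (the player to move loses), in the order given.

Compute win/loss labels from the base case upward. A position with no move is L. Any other position is W if it can reach an L in one move, else L.
No move ever increases a pile, so every position that can arise here has a ≤ 8 and b ≤ 4; it is enough to label the cells with 0 ≤ a ≤ 8 and 0 ≤ b ≤ 4.
Every move lowers a or b (never raises either), so fill the grid row by row in increasing a, and left to right within a row: each cell's successors are then already labelled.
      b=0  b=1  b=2  b=3  b=4
a=0:    L    L    L    W    W
a=1:    L    L    L    W    W
a=2:    W    W    W    L    L
a=3:    W    W    W    L    L
a=4:    W    W    W    W    W
a=5:    W    W    W    W    W
a=6:    L    L    L    W    W
a=7:    L    L    L    W    W
a=8:    W    W    W    L    L
Cells with no legal move (terminal, hence L): (0,0), (0,1), (0,2), (1,0), (1,1), (1,2).
The remaining L cells, each justified by listing all of its moves:
(2,3): →(0,3)(W), (2,0)(W) — all W, so L
(2,4): →(0,4)(W), (2,1)(W) — all W, so L
(3,3): →(1,3)(W), (3,0)(W) — all W, so L
(3,4): →(1,4)(W), (3,1)(W) — all W, so L
(6,0): →(4,0)(W), (2,0)(W) — all W, so L
(6,1): →(4,1)(W), (2,1)(W) — all W, so L
(6,2): →(4,2)(W), (2,2)(W) — all W, so L
(7,0): →(5,0)(W), (3,0)(W) — all W, so L
(7,1): →(5,1)(W), (3,1)(W) — all W, so L
(7,2): →(5,2)(W), (3,2)(W) — all W, so L
(8,3): →(6,3)(W), (4,3)(W), (8,0)(W) — all W, so L
(8,4): →(6,4)(W), (4,4)(W), (8,1)(W) — all W, so L
Every other cell has at least one move into one of the L cells above, so it is W.
(8,4): one of the L cells justified above, so L
(1,3): the move to (1,0) reaches an L cell, so W

(8,4): L, (1,3): W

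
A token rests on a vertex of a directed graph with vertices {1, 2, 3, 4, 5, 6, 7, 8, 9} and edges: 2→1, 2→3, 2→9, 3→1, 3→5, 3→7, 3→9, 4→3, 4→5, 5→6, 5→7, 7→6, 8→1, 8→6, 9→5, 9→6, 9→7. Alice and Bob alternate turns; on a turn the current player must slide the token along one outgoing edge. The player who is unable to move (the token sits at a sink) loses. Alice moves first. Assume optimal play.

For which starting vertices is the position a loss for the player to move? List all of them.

Classify positions by backward induction: terminal positions (no move available) are L. From any other position, the mover wins iff some move reaches an L.
Every edge goes from a vertex to one that appears earlier in the order 1, 6, 7, 5, 9, 3, 4, 2, 8, so processing vertices in that order labels each vertex after all of its successors.
1: no outgoing edge → L
6: no outgoing edge → L
7: →6(L), so W
5: →6(L), so W
9: →6(L), so W
3: →1(L), so W
4: →3(W), 5(W) — all W, so L
2: →1(L), so W
8: →6(L), so W
Reading off the rows marked L gives the requested list; there are 3 such vertices.

1, 4, 6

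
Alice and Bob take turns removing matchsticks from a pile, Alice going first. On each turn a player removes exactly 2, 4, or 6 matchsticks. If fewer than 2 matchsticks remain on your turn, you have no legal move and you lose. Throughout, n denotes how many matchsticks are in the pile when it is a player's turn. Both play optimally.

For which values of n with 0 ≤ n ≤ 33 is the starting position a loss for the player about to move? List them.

0, 1, 8, 9, 16, 17, 24, 25, 32, 33

Work bottom-up. With no move the player to move loses. Otherwise the position is W if at least one move leads to an L position for the opponent, and L if every move leads to a W.
n=0: no move → L
n=1: no move → L
n=2: W (go to 0, an L position)
n=3: W (go to 1, an L position)
n=4: W (go to 0, an L position)
n=5: W (go to 1, an L position)
n=6: W (go to 0, an L position)
n=7: W (go to 1, an L position)
n=8: L (options 6(W), 4(W), 2(W) are all W)
n=9: L (options 7(W), 5(W), 3(W) are all W)
n=10: W (go to 8, an L position)
n=11: W (go to 9, an L position)
n=12: W (go to 8, an L position)
n=13: W (go to 9, an L position)
n=14: W (go to 8, an L position)
n=15: W (go to 9, an L position)
n=16: L (options 14(W), 12(W), 10(W) are all W)
n=17: L (options 15(W), 13(W), 11(W) are all W)
n=18: W (go to 16, an L position)
n=19: W (go to 17, an L position)
n=20: W (go to 16, an L position)
n=21: W (go to 17, an L position)
n=22: W (go to 16, an L position)
n=23: W (go to 17, an L position)
n=24: L (options 22(W), 20(W), 18(W) are all W)
n=25: L (options 23(W), 21(W), 19(W) are all W)
n=26: W (go to 24, an L position)
n=27: W (go to 25, an L position)
n=28: W (go to 24, an L position)
n=29: W (go to 25, an L position)
n=30: W (go to 24, an L position)
n=31: W (go to 25, an L position)
n=32: L (options 30(W), 28(W), 26(W) are all W)
n=33: L (options 31(W), 29(W), 27(W) are all W)
The losing starting values of n are exactly the entries labelled L in this table (10 of them).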